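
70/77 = 10/11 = 0.91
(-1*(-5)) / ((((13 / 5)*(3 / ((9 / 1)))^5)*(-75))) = -81 / 13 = -6.23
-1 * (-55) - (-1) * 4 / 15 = 829 / 15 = 55.27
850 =850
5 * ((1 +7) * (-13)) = -520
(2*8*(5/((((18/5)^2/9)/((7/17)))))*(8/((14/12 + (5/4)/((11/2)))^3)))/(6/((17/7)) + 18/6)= 4658500/377177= 12.35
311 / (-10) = -31.10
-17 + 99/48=-239/16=-14.94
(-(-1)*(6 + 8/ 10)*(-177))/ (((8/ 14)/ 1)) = -21063/ 10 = -2106.30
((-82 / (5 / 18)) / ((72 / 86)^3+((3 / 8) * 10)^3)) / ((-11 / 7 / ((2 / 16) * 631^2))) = 290734091582368 / 1658079555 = 175343.87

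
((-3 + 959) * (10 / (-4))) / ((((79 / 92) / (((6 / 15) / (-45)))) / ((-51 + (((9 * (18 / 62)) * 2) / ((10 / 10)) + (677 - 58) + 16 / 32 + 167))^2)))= 9275002896500 / 683271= 13574413.22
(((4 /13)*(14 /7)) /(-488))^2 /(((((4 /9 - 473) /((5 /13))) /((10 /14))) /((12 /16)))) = -675 /973516106108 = -0.00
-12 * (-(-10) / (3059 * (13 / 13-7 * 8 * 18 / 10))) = 600 / 1526441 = 0.00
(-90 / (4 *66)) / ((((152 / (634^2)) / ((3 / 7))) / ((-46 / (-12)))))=-34668705 / 23408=-1481.06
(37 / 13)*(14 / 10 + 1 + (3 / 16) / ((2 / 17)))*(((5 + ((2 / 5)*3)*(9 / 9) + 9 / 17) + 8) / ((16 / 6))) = 22200777 / 353600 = 62.79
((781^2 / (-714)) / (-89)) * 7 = 609961 / 9078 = 67.19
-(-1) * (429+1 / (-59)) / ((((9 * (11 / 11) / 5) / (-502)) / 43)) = -2731708300 / 531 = -5144460.08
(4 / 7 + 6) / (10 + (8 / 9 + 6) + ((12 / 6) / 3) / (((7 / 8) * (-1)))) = 207 / 508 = 0.41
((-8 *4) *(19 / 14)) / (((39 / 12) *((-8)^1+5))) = 1216 / 273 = 4.45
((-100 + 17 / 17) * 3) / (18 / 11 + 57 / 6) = -6534 / 245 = -26.67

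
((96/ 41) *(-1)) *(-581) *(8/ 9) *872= 129697792/ 123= 1054453.59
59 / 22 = 2.68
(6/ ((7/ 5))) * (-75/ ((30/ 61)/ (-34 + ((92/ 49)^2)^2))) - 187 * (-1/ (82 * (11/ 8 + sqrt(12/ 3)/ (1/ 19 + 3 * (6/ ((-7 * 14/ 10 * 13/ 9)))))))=43013163844176626/ 3052548601515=14090.90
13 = 13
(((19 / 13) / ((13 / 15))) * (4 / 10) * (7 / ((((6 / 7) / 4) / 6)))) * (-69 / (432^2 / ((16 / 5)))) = -21413 / 136890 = -0.16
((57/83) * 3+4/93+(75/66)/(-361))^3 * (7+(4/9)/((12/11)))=53350085621369800062621875/777582625675797174526623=68.61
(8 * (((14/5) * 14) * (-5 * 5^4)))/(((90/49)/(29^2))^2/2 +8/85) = -70729267013650000/6792898849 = -10412236.16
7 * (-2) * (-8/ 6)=56/ 3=18.67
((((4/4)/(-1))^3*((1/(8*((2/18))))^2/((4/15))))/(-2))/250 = 0.01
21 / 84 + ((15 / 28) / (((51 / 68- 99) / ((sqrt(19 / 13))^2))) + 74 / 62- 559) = -824193957 / 1478204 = -557.56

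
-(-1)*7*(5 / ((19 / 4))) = 140 / 19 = 7.37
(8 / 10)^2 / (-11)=-16 / 275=-0.06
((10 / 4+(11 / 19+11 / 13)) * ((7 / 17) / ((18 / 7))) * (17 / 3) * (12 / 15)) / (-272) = -95011 / 9069840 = -0.01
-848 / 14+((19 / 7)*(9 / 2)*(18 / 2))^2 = 2356649 / 196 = 12023.72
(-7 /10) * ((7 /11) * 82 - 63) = 833 /110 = 7.57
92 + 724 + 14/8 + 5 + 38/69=823.30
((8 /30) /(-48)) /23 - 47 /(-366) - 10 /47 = -1004057 /11869380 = -0.08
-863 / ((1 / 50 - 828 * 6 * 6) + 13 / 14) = 151025 / 5216234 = 0.03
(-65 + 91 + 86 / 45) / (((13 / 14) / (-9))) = -17584 / 65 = -270.52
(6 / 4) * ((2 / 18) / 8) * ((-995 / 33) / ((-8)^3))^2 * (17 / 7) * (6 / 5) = 3366085 / 15986589696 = 0.00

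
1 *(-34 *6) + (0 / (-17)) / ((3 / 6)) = -204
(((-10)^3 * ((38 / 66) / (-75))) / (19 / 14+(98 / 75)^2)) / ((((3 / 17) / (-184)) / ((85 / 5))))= -353620400000 / 7963923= -44402.79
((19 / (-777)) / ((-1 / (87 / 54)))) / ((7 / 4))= 0.02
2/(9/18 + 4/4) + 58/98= 283/147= 1.93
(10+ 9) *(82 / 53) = 1558 / 53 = 29.40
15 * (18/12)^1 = 45/2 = 22.50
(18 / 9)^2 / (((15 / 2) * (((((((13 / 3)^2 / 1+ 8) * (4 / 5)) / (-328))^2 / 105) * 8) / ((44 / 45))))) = 93194640 / 58081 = 1604.56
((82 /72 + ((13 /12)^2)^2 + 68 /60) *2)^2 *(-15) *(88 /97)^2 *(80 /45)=-17324566473841 /14815787760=-1169.33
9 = 9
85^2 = 7225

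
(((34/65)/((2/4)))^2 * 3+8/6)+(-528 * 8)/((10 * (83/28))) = -137.88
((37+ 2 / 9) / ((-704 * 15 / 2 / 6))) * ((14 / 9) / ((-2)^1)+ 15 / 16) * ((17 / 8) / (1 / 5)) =-130985 / 1824768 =-0.07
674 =674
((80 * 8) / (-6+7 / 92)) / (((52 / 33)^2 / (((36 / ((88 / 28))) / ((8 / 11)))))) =-12623688 / 18421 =-685.29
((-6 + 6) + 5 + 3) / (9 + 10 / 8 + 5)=32 / 61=0.52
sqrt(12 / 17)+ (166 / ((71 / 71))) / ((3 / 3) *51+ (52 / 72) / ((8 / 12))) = 2 *sqrt(51) / 17+ 1992 / 625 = 4.03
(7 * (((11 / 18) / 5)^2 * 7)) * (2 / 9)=5929 / 36450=0.16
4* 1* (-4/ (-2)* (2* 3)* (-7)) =-336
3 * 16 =48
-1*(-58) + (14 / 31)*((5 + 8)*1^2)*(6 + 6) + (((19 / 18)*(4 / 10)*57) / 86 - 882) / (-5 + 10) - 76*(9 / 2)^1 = -77958989 / 199950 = -389.89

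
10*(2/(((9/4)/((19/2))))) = 760/9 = 84.44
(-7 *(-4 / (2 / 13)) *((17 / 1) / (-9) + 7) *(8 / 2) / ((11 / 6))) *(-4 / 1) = -267904 / 33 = -8118.30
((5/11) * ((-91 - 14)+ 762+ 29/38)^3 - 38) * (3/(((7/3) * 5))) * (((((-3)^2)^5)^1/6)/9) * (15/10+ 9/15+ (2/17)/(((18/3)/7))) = 83500089730459631397/1026106400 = 81375664093.37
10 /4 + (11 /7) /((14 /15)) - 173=-8272 /49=-168.82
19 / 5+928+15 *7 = 5184 / 5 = 1036.80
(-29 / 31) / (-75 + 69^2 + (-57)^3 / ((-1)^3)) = -29 / 5886249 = -0.00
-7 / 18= -0.39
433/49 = 8.84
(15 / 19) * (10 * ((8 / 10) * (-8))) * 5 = -252.63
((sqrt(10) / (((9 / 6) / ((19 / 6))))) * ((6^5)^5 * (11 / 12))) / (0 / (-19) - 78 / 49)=-449312623016219246592 * sqrt(10) / 13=-109296251553526684652.47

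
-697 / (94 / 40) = -13940 / 47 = -296.60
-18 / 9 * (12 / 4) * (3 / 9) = -2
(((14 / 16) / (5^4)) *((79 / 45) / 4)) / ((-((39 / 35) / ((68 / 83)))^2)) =-7831033 / 23575880250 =-0.00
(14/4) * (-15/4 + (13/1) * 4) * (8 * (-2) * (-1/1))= 2702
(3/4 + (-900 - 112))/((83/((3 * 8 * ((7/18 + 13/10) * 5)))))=-614840/249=-2469.24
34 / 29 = 1.17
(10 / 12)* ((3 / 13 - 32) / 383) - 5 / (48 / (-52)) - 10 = -277975 / 59748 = -4.65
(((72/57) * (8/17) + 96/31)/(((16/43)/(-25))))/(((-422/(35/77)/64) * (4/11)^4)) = 977.76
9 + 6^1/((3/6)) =21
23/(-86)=-23/86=-0.27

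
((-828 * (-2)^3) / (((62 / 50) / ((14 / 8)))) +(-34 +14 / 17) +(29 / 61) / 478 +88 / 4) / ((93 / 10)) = 1004.00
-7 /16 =-0.44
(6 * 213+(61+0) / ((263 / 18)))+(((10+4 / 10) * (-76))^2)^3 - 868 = 1001976103451233621276032 / 4109375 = 243826884490034037.12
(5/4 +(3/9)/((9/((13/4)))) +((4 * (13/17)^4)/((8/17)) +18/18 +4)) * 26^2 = 6271.28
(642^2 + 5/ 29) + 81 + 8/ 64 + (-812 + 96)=95474797/ 232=411529.30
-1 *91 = -91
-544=-544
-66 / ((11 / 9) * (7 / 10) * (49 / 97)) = -52380 / 343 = -152.71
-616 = -616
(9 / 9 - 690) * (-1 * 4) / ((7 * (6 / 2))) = 2756 / 21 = 131.24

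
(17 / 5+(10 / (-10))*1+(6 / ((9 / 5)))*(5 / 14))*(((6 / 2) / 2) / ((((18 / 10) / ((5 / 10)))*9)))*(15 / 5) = 377 / 756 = 0.50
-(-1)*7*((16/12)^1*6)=56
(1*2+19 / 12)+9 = 151 / 12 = 12.58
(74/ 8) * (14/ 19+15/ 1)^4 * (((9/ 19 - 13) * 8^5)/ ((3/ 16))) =-9225148390651461632/ 7428297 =-1241892777126.64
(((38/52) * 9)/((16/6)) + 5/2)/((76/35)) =36155/15808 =2.29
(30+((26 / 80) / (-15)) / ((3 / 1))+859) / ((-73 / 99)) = -17602057 / 14600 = -1205.62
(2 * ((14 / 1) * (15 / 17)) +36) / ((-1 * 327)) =-344 / 1853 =-0.19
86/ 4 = 43/ 2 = 21.50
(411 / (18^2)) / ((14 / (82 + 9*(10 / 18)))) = 7.88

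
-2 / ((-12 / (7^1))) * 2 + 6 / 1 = 25 / 3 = 8.33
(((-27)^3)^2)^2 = 150094635296999121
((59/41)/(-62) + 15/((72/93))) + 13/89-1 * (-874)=808572673/904952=893.50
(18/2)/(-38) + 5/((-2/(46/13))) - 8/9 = -44335/4446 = -9.97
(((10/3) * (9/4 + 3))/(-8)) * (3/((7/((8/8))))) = -15/16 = -0.94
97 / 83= 1.17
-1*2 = -2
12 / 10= 6 / 5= 1.20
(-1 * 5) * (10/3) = -50/3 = -16.67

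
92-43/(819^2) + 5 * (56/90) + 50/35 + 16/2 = 70121099/670761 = 104.54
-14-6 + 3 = -17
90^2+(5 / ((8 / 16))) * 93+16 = 9046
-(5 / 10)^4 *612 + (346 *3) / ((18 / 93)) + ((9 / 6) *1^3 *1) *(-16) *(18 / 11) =232561 / 44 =5285.48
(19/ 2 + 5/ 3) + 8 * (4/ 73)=5083/ 438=11.61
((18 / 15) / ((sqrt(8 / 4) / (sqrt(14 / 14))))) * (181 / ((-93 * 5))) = -181 * sqrt(2) / 775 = -0.33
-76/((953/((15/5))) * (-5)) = 228/4765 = 0.05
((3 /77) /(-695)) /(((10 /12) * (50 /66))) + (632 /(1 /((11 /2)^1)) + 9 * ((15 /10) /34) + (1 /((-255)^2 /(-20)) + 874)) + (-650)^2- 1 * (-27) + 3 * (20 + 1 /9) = 2701206199386559 /6326932500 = 426937.73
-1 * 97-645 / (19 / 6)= -5713 / 19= -300.68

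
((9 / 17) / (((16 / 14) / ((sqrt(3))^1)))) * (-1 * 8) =-63 * sqrt(3) / 17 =-6.42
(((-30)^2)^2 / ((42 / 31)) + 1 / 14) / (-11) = -8370001 / 154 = -54350.66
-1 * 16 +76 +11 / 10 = 611 / 10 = 61.10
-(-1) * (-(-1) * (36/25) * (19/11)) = 2.49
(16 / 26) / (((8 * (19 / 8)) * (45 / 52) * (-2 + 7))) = 32 / 4275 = 0.01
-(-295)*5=1475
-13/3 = -4.33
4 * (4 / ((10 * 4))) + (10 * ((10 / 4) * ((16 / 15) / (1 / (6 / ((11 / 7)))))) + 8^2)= 9142 / 55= 166.22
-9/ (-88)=9/ 88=0.10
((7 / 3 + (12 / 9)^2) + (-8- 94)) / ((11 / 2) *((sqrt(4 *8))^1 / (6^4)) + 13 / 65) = -102759840 / 206927 + 8721900 *sqrt(2) / 206927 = -436.99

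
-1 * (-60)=60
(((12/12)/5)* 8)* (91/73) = 728/365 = 1.99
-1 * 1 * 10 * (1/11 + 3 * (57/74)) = -9775/407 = -24.02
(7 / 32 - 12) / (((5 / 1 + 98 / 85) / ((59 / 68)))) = -111215 / 66944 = -1.66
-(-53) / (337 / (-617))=-32701 / 337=-97.04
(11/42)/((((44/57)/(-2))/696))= -3306/7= -472.29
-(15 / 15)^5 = -1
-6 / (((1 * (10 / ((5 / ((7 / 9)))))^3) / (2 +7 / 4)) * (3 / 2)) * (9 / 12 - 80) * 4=1263.26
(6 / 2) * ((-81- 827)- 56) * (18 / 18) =-2892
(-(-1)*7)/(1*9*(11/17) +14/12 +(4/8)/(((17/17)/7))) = 357/535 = 0.67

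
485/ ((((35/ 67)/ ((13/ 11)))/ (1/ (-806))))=-6499/ 4774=-1.36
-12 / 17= -0.71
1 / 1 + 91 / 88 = 179 / 88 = 2.03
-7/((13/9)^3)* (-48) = 244944/2197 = 111.49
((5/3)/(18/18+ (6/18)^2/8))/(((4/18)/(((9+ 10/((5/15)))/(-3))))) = -7020/73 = -96.16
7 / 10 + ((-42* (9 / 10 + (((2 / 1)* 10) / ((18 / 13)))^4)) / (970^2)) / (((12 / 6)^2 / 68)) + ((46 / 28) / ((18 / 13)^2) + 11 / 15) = -4428467086909 / 144042381000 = -30.74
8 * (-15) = -120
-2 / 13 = -0.15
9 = 9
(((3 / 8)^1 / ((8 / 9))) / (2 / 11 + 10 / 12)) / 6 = 297 / 4288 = 0.07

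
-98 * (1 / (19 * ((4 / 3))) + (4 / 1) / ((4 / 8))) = -29939 / 38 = -787.87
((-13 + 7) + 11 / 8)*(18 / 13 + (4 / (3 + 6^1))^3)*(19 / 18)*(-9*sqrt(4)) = 4904831 / 37908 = 129.39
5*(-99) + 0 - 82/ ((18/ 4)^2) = -499.05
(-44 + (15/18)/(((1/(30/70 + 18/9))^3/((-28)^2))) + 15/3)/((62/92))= 9002246/651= 13828.33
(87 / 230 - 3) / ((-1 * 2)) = 603 / 460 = 1.31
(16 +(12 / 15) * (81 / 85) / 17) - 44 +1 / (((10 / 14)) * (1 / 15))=-6.96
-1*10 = -10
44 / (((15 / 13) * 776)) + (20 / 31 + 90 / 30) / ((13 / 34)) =11237849 / 1172730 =9.58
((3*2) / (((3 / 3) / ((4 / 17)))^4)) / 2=768 / 83521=0.01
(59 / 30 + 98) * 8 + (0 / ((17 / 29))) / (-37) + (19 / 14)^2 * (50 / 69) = 27084109 / 33810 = 801.07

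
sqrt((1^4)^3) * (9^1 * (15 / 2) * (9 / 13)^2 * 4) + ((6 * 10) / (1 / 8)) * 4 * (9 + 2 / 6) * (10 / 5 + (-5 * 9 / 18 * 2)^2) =81790830 / 169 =483969.41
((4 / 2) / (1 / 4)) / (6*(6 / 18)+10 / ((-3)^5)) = 486 / 119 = 4.08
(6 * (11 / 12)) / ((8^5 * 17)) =11 / 1114112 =0.00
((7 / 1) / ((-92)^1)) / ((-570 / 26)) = 91 / 26220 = 0.00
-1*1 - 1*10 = -11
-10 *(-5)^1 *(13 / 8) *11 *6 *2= 10725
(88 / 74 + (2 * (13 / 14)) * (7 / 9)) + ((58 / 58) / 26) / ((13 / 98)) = 164530 / 56277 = 2.92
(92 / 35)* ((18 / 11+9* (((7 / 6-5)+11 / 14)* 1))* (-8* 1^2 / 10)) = 730848 / 13475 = 54.24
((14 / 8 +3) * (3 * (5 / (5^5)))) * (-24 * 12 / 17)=-4104 / 10625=-0.39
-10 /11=-0.91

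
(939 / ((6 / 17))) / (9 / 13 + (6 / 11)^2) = 8369933 / 3114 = 2687.84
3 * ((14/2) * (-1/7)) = -3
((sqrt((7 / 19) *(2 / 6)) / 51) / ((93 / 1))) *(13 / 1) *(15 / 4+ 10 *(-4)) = -1885 *sqrt(399) / 1081404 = -0.03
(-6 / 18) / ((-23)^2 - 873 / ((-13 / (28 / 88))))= -286 / 472215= -0.00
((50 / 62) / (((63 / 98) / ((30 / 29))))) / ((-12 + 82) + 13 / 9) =10500 / 578057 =0.02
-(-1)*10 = 10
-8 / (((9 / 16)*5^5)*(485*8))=-16 / 13640625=-0.00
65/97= 0.67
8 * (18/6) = 24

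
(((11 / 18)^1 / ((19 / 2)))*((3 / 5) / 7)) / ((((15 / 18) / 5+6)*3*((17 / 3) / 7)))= 22 / 59755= 0.00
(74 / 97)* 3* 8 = 1776 / 97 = 18.31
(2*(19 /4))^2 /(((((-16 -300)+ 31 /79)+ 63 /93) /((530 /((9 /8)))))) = -234283585 /1735344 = -135.01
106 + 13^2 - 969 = -694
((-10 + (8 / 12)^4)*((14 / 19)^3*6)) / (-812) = 155624 / 5370597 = 0.03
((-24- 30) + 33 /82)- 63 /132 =-54.07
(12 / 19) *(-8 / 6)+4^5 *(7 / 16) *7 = 59568 / 19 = 3135.16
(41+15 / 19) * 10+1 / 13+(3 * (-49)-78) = 47664 / 247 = 192.97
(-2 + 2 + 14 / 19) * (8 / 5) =112 / 95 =1.18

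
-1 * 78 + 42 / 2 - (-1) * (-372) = -429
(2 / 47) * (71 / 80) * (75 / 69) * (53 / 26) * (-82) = -771415 / 112424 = -6.86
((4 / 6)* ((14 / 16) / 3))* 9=7 / 4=1.75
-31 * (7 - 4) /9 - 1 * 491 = -1504 /3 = -501.33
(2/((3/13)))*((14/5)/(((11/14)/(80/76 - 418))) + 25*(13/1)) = -31540262/3135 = -10060.69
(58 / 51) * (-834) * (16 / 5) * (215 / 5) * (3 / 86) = -386976 / 85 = -4552.66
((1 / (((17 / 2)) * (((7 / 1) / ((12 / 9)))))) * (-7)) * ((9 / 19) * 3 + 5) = -976 / 969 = -1.01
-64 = -64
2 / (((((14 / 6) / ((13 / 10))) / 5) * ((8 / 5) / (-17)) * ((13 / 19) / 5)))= -24225 / 56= -432.59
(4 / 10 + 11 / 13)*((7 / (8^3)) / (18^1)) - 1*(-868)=868.00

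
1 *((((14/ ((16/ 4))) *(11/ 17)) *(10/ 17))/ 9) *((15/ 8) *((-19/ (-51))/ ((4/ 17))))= 36575/ 83232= 0.44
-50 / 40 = -5 / 4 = -1.25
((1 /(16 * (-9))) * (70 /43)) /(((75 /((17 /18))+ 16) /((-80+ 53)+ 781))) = -224315 /2510856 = -0.09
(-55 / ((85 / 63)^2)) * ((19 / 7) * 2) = -237006 / 1445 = -164.02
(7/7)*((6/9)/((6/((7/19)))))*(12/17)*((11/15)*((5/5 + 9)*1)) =616/2907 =0.21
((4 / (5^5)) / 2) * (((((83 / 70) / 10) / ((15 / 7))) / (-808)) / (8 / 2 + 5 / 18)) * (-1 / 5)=249 / 121515625000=0.00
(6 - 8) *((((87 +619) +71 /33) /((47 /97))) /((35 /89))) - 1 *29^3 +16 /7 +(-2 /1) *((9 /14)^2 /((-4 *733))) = -70903110323917 /2228290680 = -31819.51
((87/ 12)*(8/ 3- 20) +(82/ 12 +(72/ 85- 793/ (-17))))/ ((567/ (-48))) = 6.04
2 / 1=2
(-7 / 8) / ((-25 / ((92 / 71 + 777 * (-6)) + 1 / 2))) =-4632243 / 28400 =-163.11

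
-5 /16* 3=-0.94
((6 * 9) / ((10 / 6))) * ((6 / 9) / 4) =27 / 5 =5.40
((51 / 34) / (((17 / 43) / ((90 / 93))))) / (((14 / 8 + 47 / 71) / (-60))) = -91.34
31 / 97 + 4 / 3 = 481 / 291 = 1.65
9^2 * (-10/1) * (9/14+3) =-20655/7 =-2950.71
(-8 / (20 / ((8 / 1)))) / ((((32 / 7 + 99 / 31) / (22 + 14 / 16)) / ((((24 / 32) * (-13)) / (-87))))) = -1.06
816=816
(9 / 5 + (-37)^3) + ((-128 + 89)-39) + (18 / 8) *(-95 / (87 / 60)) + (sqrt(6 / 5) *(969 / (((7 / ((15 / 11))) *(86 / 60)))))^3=2951762.93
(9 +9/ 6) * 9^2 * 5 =8505/ 2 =4252.50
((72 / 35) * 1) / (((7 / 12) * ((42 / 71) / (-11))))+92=45316 / 1715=26.42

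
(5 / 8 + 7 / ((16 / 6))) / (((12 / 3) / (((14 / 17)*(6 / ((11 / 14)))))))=5.11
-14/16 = -7/8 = -0.88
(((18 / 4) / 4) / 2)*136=153 / 2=76.50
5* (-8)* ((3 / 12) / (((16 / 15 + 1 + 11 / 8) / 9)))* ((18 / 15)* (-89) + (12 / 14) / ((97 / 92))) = 777224160 / 280427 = 2771.57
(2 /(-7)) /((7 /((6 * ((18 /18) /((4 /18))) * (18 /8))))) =-243 /98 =-2.48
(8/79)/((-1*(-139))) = 8/10981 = 0.00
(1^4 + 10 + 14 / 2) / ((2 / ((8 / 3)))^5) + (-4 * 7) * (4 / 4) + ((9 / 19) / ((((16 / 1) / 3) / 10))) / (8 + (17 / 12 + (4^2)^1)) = 2997043 / 62586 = 47.89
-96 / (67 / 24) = -2304 / 67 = -34.39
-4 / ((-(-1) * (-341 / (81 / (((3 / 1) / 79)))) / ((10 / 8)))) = 10665 / 341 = 31.28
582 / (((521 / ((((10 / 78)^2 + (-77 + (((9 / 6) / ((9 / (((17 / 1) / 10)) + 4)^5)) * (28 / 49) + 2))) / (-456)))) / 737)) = 2809880945578777945501 / 20755538651778211008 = 135.38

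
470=470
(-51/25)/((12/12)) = -51/25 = -2.04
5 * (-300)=-1500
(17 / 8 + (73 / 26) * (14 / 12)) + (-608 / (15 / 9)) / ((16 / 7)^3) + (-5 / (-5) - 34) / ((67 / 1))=-42878843 / 1672320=-25.64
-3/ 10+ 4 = 37/ 10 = 3.70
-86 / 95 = -0.91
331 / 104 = 3.18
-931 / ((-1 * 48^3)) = 931 / 110592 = 0.01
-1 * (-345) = 345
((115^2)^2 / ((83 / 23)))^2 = 16182230942831640625 / 6889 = 2348995636933029.56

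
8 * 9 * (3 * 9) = 1944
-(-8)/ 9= 8/ 9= 0.89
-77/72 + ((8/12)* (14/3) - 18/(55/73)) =-21.85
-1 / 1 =-1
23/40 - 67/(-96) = 611/480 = 1.27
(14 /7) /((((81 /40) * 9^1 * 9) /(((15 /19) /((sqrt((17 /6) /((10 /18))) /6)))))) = 0.03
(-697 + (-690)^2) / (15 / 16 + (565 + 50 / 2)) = 7606448 / 9455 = 804.49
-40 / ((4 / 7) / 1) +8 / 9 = -622 / 9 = -69.11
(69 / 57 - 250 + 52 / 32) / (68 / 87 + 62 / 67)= -218989701 / 1512400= -144.80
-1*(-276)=276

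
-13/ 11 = -1.18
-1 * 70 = -70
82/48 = 41/24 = 1.71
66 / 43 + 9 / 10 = 1047 / 430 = 2.43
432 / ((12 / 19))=684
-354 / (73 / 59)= -20886 / 73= -286.11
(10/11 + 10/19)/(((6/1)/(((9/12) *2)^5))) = 6075/3344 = 1.82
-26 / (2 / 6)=-78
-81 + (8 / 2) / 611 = -49487 / 611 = -80.99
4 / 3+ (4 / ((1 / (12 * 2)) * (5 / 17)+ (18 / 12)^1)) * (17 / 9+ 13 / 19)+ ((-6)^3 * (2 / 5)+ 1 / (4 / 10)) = -75.76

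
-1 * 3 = -3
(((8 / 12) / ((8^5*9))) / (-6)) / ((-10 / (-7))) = -7 / 26542080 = -0.00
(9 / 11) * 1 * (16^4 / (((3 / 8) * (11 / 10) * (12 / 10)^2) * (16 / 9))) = 6144000 / 121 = 50776.86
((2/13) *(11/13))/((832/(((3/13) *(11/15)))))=0.00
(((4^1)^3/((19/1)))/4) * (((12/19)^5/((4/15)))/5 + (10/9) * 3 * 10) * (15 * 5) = 99267908800/47045881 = 2110.02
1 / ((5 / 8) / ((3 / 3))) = 8 / 5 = 1.60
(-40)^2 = 1600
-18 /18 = -1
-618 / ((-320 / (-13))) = -4017 / 160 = -25.11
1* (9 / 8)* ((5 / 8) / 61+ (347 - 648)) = -1321947 / 3904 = -338.61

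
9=9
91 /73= 1.25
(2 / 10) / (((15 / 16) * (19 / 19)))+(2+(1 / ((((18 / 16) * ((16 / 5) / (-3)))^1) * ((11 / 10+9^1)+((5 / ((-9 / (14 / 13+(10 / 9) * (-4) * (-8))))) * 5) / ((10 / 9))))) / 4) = 63374237 / 28599900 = 2.22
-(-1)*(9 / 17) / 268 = 9 / 4556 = 0.00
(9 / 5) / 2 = 9 / 10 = 0.90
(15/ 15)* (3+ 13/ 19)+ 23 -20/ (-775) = 78661/ 2945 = 26.71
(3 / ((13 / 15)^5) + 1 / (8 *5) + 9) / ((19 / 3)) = 675485319 / 282182680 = 2.39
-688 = -688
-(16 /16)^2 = -1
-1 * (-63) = 63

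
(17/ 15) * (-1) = -17/ 15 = -1.13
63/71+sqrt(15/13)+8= sqrt(195)/13+631/71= 9.96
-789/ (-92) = 789/ 92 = 8.58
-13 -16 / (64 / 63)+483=1817 / 4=454.25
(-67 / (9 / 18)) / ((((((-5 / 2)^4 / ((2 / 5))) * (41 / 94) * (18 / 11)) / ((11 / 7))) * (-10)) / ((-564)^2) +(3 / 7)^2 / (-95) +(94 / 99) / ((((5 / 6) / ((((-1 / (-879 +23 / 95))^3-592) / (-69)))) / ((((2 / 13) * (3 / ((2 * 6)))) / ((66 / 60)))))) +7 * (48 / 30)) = -8012158994871535989841513597440 / 689911395909934749201086525129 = -11.61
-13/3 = -4.33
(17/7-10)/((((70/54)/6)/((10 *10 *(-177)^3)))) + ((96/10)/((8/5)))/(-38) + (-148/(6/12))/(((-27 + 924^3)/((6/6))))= 14272832812700937788545/734455656207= 19433212464.33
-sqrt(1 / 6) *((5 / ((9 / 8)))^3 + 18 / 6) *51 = -1125179 *sqrt(6) / 1458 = -1890.34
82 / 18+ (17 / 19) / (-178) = 138509 / 30438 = 4.55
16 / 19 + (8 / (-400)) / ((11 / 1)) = 8781 / 10450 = 0.84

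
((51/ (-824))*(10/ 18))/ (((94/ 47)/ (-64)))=340/ 309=1.10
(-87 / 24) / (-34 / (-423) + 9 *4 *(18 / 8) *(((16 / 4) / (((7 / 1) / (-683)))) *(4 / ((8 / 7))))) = 12267 / 374425792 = 0.00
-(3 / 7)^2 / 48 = -3 / 784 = -0.00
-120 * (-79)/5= 1896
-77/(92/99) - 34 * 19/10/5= -220291/2300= -95.78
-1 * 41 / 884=-41 / 884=-0.05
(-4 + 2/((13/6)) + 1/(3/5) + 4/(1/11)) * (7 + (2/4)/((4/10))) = 18271/52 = 351.37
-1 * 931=-931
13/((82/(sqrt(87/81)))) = 13 * sqrt(87)/738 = 0.16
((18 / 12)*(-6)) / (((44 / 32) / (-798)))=5223.27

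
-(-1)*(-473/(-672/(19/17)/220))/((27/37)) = 237.17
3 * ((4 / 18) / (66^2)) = 1 / 6534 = 0.00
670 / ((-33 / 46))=-30820 / 33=-933.94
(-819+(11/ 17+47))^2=171950769/ 289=594985.36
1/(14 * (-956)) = -1/13384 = -0.00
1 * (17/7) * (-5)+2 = -71/7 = -10.14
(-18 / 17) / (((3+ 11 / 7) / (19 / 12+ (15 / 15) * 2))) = -0.83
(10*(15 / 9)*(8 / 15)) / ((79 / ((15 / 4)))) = 100 / 237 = 0.42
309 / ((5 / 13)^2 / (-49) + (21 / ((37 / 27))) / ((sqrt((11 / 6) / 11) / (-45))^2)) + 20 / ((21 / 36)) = 13692236046711 / 399337554875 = 34.29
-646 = -646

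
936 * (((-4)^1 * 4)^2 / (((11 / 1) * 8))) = 29952 / 11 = 2722.91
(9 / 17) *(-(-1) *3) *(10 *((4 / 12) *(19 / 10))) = 171 / 17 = 10.06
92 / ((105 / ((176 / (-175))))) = -16192 / 18375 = -0.88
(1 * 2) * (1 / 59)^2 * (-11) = -22 / 3481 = -0.01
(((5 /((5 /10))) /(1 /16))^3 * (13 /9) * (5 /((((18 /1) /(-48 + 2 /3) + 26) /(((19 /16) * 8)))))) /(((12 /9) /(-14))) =-628526080000 /5457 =-115177951.26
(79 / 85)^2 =0.86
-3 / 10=-0.30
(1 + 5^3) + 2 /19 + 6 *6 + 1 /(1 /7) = 3213 /19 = 169.11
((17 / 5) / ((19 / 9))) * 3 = 459 / 95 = 4.83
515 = 515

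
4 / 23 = 0.17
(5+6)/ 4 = 2.75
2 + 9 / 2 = 13 / 2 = 6.50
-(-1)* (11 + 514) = 525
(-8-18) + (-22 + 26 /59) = -2806 /59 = -47.56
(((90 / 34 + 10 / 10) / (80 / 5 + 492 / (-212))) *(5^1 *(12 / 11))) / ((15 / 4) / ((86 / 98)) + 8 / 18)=61040736 / 198020845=0.31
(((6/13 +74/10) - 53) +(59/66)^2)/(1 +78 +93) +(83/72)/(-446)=-0.26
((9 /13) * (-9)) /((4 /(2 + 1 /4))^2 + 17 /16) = -104976 /71149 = -1.48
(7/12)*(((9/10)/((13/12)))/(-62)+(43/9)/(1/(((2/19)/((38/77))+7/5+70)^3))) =261989660523105455059/255953115580500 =1023584.57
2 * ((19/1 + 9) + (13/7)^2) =3082/49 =62.90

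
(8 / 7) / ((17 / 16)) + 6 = 842 / 119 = 7.08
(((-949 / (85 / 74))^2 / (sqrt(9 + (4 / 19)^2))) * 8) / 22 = 374808521776 * sqrt(3265) / 259485875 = 82534.84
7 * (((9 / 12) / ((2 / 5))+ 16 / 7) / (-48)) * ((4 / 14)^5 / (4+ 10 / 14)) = -233 / 950796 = -0.00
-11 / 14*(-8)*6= 264 / 7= 37.71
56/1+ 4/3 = 172/3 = 57.33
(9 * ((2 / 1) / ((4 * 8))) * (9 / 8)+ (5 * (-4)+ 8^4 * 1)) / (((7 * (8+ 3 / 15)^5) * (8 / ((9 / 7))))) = 14675878125 / 5813200741376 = 0.00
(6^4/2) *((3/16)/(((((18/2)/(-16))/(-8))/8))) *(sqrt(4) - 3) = -13824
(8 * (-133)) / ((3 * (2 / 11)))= -5852 / 3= -1950.67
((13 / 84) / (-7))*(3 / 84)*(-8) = 13 / 2058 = 0.01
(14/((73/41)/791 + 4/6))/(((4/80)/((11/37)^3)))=36259155240/3296547893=11.00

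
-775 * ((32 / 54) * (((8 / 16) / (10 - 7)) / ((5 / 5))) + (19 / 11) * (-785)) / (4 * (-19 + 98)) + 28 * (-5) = 896803085 / 281556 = 3185.17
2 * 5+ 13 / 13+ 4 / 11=125 / 11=11.36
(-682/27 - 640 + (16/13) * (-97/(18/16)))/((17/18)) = -541508/663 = -816.75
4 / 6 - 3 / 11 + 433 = 14302 / 33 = 433.39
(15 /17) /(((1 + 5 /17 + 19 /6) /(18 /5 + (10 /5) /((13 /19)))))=7632 /5915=1.29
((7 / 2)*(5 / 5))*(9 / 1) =63 / 2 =31.50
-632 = -632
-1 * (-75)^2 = -5625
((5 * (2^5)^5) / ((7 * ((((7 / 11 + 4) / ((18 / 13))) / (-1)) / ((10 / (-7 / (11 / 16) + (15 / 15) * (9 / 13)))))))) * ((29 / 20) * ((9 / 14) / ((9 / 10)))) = 8830687641600 / 1130381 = 7812133.82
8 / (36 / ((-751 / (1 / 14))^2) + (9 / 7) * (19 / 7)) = 7896014 / 3444435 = 2.29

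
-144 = -144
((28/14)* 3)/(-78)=-1/13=-0.08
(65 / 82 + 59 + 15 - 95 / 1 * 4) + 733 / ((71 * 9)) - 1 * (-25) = -14622197 / 52398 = -279.06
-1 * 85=-85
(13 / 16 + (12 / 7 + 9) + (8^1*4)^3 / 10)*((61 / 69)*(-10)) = -37443081 / 1288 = -29070.72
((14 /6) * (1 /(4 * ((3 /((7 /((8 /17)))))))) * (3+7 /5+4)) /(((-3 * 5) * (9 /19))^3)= -0.07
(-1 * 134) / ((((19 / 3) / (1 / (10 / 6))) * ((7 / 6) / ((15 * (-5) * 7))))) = 5712.63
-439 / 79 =-5.56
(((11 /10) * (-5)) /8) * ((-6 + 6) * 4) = 0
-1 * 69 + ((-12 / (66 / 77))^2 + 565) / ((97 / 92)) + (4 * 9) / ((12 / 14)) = 694.77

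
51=51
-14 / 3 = -4.67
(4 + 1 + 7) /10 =6 /5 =1.20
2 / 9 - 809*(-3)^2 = -65527 / 9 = -7280.78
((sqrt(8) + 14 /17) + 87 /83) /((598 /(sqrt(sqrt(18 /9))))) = 2^(1 /4)*(2641 + 2822*sqrt(2)) /843778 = 0.01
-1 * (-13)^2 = -169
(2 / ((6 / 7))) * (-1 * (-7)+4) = 77 / 3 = 25.67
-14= -14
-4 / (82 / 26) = -52 / 41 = -1.27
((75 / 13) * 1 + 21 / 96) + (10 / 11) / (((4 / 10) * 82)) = 1128641 / 187616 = 6.02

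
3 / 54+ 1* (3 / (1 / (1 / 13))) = 67 / 234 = 0.29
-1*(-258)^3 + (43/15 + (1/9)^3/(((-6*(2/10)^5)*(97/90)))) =2023984516486/117855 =17173514.20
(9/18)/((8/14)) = 7/8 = 0.88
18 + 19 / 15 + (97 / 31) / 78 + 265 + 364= 7838029 / 12090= 648.31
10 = 10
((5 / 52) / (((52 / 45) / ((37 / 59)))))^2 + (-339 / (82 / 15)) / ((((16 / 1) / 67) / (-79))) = 21407222765811465 / 1043521147136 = 20514.41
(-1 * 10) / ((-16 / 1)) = 5 / 8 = 0.62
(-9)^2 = 81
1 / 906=0.00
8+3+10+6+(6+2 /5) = 167 /5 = 33.40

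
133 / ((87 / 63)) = 2793 / 29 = 96.31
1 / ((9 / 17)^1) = 17 / 9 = 1.89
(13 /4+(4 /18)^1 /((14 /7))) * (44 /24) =1331 /216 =6.16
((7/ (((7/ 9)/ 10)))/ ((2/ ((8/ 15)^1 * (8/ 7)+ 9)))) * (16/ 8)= 6054/ 7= 864.86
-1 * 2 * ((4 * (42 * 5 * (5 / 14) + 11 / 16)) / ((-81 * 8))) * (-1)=-1211 / 1296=-0.93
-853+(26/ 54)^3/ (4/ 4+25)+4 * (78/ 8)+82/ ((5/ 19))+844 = 67237973/ 196830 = 341.60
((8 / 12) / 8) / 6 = 1 / 72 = 0.01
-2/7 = -0.29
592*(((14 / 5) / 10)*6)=24864 / 25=994.56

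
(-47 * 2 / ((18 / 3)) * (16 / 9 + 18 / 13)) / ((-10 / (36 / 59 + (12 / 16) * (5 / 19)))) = 2098973 / 524628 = 4.00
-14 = -14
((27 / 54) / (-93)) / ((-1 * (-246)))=-1 / 45756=-0.00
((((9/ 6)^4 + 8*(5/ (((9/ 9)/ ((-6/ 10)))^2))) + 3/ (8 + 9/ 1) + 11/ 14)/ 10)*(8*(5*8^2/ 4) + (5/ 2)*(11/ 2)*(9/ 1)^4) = 14132700569/ 76160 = 185565.92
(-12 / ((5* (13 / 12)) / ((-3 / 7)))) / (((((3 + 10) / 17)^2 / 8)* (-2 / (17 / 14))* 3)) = -1414944 / 538265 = -2.63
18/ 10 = 9/ 5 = 1.80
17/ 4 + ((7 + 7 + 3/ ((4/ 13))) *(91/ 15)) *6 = 3475/ 4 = 868.75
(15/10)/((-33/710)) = -355/11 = -32.27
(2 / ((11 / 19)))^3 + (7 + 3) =68182 / 1331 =51.23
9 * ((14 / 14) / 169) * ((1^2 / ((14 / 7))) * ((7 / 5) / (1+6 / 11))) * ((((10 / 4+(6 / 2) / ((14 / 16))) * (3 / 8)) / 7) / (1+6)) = 24651 / 22524320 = 0.00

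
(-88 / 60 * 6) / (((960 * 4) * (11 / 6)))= -0.00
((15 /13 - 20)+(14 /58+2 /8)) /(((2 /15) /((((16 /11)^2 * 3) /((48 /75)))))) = -62277750 /45617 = -1365.23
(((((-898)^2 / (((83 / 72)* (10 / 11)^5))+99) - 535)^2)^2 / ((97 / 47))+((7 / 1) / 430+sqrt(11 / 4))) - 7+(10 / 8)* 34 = sqrt(11) / 2+14712563717531936033817757488834306766223438495881 / 18877855004405975341796875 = 779355690257082389924914.70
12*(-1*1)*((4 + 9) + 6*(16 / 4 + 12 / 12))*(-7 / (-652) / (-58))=903 / 9454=0.10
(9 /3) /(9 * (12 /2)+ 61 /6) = 18 /385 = 0.05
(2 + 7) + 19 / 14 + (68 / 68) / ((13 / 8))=1997 / 182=10.97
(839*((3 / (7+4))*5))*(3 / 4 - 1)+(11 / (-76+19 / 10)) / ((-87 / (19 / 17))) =-725910545 / 2537964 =-286.02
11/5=2.20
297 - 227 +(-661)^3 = -288804711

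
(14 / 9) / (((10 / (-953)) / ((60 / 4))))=-6671 / 3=-2223.67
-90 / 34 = -2.65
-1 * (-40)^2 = -1600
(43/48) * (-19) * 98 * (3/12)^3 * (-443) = 17734619/1536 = 11545.98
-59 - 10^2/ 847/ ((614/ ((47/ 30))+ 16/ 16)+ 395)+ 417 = 2807265133/ 7841526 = 358.00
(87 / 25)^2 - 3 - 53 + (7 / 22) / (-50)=-1207139 / 27500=-43.90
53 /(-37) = -53 /37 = -1.43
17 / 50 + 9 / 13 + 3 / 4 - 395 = -511183 / 1300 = -393.22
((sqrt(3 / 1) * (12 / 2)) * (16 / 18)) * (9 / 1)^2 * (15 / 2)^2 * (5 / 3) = 40500 * sqrt(3) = 70148.06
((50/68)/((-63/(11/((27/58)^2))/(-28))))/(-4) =-462550/111537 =-4.15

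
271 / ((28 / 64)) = 4336 / 7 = 619.43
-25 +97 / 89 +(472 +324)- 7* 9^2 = 18253 / 89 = 205.09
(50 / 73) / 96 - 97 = -96.99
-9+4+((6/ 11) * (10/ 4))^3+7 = 6037/ 1331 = 4.54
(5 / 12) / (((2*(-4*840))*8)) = -1 / 129024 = -0.00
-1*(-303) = 303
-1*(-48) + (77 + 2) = 127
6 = 6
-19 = -19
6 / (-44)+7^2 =48.86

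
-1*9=-9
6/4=3/2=1.50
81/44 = 1.84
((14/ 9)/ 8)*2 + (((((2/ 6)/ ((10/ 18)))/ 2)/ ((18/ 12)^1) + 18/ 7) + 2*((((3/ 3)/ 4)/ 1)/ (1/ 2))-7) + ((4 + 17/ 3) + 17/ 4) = 13957/ 1260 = 11.08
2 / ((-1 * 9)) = -2 / 9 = -0.22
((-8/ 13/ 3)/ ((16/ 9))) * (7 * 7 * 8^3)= -37632/ 13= -2894.77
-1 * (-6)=6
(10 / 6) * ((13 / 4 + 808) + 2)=16265 / 12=1355.42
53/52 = 1.02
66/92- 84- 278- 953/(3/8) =-400561/138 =-2902.62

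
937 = 937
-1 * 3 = -3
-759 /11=-69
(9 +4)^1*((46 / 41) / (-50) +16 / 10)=21021 / 1025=20.51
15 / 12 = 5 / 4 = 1.25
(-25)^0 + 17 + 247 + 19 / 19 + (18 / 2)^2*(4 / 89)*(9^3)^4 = 1028170447679.98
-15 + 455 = 440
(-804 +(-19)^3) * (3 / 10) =-2298.90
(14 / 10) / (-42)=-1 / 30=-0.03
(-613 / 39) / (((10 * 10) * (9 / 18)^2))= -613 / 975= -0.63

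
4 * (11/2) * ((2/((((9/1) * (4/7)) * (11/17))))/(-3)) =-4.41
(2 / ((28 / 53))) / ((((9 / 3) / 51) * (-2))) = -901 / 28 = -32.18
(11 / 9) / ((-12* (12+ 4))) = -0.01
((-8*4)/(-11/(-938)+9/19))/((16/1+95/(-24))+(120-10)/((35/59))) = -95811072/286996925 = -0.33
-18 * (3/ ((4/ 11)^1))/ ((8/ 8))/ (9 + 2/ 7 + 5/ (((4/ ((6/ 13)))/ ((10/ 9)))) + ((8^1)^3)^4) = -81081/ 37520834303276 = -0.00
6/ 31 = 0.19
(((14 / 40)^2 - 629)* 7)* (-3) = 5282571 / 400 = 13206.43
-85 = -85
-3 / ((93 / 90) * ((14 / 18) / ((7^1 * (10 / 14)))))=-4050 / 217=-18.66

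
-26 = -26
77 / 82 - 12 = -907 / 82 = -11.06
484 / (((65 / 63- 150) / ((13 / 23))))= -1.84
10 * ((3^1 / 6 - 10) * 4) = -380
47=47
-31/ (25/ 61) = -1891/ 25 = -75.64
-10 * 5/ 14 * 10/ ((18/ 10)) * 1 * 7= -1250/ 9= -138.89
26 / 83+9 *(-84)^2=63504.31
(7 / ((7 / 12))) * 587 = 7044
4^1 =4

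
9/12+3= 15/4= 3.75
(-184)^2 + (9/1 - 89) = 33776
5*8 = 40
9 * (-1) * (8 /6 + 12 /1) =-120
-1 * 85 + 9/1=-76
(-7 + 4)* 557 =-1671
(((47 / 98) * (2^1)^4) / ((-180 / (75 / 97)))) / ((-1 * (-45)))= -94 / 128331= -0.00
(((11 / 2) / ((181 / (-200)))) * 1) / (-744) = 275 / 33666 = 0.01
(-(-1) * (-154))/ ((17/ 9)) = -1386/ 17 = -81.53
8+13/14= 8.93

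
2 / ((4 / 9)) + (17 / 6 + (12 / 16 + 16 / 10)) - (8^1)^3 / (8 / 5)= -310.32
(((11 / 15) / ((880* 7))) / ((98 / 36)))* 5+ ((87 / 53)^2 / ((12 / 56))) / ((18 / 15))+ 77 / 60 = 11.76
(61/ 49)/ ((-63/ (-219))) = 4453/ 1029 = 4.33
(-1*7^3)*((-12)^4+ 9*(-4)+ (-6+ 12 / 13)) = -92278662 / 13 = -7098358.62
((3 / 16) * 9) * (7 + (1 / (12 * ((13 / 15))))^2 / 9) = 511131 / 43264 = 11.81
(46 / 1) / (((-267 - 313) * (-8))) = 23 / 2320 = 0.01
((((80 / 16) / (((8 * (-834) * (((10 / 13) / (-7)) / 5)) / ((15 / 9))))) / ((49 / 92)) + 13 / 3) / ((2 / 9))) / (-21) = -311051 / 326928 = -0.95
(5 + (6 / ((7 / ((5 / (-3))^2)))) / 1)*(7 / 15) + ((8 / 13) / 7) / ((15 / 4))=3.47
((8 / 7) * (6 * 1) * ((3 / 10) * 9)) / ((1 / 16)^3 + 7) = 2654208 / 1003555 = 2.64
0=0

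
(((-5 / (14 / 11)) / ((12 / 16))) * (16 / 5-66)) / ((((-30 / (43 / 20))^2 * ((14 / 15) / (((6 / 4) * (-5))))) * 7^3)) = -3193223 / 80673600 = -0.04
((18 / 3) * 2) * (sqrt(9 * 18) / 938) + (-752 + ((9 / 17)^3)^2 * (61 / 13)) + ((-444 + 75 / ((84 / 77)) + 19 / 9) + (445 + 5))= -7625459944649 / 11296382292 + 54 * sqrt(2) / 469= -674.87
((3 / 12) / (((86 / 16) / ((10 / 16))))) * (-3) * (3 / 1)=-45 / 172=-0.26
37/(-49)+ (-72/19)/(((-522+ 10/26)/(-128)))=-10637635/6313111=-1.69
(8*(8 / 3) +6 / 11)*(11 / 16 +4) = 9025 / 88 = 102.56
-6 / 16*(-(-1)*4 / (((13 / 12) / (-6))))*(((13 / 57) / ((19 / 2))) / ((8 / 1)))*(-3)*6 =-162 / 361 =-0.45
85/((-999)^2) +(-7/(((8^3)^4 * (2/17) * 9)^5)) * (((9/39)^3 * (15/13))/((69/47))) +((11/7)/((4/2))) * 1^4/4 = 132676387811695250457758535434808092715887129243862828962248784134861/675150687553964442354050235852003017722821678505382971438765877231616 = 0.20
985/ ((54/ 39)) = 12805/ 18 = 711.39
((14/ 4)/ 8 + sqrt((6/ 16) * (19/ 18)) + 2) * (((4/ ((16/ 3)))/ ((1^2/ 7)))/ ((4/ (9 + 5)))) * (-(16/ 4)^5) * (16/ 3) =-244608 - 25088 * sqrt(57)/ 3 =-307744.75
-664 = -664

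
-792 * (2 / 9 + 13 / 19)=-13640 / 19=-717.89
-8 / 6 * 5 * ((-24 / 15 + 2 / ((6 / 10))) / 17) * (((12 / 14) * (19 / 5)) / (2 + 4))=-1976 / 5355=-0.37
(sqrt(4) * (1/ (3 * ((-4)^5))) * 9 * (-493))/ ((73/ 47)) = 69513/ 37376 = 1.86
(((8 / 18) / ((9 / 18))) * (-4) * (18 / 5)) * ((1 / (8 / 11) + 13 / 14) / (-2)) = 516 / 35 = 14.74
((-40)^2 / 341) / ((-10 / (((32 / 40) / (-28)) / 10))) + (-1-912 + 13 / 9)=-97914596 / 107415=-911.55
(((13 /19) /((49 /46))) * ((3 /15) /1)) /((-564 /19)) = -0.00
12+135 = 147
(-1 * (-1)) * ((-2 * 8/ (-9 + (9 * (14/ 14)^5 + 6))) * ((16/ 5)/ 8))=-16/ 15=-1.07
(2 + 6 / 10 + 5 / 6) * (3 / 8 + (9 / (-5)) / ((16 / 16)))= -1957 / 400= -4.89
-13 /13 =-1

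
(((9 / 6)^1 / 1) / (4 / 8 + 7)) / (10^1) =1 / 50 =0.02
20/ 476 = 5/ 119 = 0.04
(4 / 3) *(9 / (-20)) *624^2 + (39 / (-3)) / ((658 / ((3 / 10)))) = -1537256487 / 6580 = -233625.61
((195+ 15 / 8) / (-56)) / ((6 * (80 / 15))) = -225 / 2048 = -0.11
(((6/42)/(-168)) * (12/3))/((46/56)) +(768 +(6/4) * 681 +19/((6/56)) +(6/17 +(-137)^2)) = 113509861/5474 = 20736.18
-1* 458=-458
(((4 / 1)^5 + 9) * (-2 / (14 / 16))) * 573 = -9470544 / 7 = -1352934.86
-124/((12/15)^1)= -155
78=78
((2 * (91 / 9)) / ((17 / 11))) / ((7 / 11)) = 3146 / 153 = 20.56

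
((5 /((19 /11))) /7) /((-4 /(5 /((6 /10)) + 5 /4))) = -6325 /6384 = -0.99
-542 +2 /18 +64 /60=-540.82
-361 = -361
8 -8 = 0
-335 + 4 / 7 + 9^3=2762 / 7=394.57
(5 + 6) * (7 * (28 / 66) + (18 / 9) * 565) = 37388 / 3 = 12462.67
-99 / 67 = -1.48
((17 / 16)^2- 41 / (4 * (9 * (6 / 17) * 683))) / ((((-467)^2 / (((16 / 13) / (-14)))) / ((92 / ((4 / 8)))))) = -122064335 / 1463927646636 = -0.00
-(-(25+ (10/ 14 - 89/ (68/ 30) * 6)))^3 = -9244333.54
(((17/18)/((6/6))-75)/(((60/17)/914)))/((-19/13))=134629001/10260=13121.73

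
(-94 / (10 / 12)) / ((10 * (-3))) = 94 / 25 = 3.76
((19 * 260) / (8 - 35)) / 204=-1235 / 1377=-0.90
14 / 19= 0.74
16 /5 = 3.20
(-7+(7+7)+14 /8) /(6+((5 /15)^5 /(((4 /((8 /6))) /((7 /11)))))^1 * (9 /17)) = 530145 /363556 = 1.46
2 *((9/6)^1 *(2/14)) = 3/7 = 0.43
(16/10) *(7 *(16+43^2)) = 20888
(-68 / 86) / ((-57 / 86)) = 68 / 57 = 1.19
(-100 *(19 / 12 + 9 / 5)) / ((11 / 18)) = -6090 / 11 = -553.64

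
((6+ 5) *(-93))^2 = 1046529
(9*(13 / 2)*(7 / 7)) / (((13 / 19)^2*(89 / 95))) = 308655 / 2314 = 133.39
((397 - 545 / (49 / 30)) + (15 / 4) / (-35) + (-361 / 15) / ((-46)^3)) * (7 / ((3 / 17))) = 76888562183 / 30660840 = 2507.71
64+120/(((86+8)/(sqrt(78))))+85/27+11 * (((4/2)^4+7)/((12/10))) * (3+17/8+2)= 60 * sqrt(78)/47+677953/432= 1580.61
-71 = -71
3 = 3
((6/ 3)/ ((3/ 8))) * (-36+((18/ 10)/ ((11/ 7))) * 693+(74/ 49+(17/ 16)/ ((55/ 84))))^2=67286862962449/ 21789075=3088100.94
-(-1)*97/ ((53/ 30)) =2910/ 53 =54.91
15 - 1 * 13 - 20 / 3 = -14 / 3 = -4.67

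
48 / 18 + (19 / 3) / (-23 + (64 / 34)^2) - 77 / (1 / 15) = -19444202 / 16869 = -1152.66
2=2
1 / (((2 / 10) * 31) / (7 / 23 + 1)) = 150 / 713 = 0.21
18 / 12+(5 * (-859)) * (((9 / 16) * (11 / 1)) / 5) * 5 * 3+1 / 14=-8929129 / 112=-79724.37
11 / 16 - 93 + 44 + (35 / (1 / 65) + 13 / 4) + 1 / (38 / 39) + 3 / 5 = 2231.56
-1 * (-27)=27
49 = 49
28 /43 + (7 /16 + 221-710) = -487.91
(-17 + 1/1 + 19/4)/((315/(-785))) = 785/28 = 28.04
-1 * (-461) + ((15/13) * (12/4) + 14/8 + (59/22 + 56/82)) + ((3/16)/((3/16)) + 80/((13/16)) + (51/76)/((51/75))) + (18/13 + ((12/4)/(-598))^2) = 1750974489607/3064308676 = 571.41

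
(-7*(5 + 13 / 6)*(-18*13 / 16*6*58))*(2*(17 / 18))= 1929109 / 4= 482277.25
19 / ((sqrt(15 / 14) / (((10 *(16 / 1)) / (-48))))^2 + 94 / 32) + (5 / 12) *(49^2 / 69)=29206415 / 1406772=20.76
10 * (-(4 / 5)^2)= -32 / 5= -6.40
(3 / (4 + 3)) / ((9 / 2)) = 0.10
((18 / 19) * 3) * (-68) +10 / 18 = -32953 / 171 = -192.71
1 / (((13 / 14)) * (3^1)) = 14 / 39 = 0.36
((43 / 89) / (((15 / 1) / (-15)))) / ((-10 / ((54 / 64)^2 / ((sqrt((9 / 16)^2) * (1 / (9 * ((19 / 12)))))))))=198531 / 227840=0.87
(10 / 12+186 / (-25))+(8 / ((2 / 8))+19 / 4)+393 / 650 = 119917 / 3900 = 30.75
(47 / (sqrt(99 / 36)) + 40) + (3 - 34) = 9 + 94*sqrt(11) / 11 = 37.34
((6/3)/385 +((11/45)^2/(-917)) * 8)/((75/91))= 0.01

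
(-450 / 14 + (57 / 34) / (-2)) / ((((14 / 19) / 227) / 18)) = -609388083 / 3332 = -182889.58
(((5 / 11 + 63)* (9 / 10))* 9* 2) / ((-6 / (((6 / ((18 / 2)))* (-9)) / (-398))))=-28269 / 10945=-2.58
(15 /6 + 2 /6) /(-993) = -17 /5958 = -0.00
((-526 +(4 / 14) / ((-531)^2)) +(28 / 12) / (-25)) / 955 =-25959115363 / 47122732125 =-0.55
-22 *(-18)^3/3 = 42768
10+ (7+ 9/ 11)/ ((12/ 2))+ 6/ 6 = 406/ 33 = 12.30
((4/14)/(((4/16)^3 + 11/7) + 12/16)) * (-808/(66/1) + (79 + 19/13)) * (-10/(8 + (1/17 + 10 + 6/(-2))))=-2487610/449163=-5.54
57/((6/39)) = 741/2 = 370.50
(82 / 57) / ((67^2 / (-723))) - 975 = -83178487 / 85291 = -975.23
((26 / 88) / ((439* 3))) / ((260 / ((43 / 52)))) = 43 / 60265920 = 0.00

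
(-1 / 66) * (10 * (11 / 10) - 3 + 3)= -1 / 6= -0.17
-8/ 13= -0.62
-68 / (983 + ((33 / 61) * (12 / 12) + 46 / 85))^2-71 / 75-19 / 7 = -4170044658767861 / 1139038218550575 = -3.66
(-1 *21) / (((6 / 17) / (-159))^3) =15360086721 / 8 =1920010840.12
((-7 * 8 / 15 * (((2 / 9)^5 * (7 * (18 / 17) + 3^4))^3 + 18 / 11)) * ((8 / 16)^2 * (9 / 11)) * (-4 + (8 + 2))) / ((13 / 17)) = -699385467266756984 / 71328677775362865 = -9.81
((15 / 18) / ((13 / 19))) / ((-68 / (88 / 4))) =-1045 / 2652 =-0.39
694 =694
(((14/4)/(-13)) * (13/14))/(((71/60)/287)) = -60.63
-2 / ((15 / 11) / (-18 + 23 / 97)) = 37906 / 1455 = 26.05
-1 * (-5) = 5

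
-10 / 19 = -0.53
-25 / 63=-0.40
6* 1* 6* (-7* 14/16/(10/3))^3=-28588707/128000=-223.35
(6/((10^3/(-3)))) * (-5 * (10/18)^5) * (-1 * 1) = -0.00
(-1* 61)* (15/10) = -183/2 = -91.50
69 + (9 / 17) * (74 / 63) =8285 / 119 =69.62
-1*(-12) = 12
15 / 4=3.75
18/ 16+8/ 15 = 1.66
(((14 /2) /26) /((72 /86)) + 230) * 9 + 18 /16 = 107849 /52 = 2074.02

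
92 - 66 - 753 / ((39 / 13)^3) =-1.89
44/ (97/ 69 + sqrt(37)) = -73623/ 41687 + 52371 * sqrt(37)/ 41687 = 5.88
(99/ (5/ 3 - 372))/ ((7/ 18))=-486/ 707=-0.69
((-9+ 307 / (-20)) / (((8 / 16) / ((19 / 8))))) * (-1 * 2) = 9253 / 40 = 231.32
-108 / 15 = -36 / 5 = -7.20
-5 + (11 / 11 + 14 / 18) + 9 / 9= -20 / 9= -2.22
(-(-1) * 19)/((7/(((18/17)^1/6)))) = 57/119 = 0.48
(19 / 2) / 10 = 19 / 20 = 0.95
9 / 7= 1.29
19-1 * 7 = 12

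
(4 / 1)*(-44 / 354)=-88 / 177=-0.50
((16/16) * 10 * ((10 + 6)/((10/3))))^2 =2304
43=43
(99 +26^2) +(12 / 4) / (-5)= 774.40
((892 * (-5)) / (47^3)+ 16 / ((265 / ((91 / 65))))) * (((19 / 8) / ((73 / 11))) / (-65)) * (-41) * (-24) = -147010003932 / 652748178875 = -0.23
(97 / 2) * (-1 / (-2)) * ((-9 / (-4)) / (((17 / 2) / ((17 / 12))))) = 291 / 32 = 9.09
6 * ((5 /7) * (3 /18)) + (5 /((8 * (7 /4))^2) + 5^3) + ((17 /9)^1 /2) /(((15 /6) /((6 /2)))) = 373007 /2940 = 126.87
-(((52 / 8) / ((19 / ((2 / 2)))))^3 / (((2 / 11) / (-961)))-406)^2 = -4594203093863601 / 12043745536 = -381459.66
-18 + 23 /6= -85 /6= -14.17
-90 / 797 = -0.11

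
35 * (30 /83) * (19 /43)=19950 /3569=5.59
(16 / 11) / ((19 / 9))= 144 / 209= 0.69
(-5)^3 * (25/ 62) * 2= -3125/ 31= -100.81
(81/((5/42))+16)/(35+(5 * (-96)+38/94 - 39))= -163654/113645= -1.44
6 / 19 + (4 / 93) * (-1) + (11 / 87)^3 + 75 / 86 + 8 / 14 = 401212065505 / 233490676734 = 1.72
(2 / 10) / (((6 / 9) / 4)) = 6 / 5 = 1.20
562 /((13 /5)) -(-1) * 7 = 2901 /13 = 223.15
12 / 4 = 3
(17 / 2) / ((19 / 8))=68 / 19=3.58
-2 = -2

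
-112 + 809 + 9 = 706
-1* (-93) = 93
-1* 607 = -607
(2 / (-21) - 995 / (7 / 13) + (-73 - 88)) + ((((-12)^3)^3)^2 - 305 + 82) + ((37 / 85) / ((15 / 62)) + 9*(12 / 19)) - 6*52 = 4514651741106114804899077 / 169575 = 26623333280885241367.53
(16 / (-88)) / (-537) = 2 / 5907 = 0.00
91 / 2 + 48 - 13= 80.50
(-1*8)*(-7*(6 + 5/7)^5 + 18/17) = 764156.48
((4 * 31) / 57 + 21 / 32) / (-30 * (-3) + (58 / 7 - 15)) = 36155 / 1063392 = 0.03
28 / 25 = 1.12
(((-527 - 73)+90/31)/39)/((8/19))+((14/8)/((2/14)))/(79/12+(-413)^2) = -119979216841/3299614084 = -36.36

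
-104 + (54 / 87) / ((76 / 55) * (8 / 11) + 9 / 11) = -3315758 / 31987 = -103.66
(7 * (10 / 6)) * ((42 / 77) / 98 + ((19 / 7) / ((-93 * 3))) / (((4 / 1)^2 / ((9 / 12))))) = 81965 / 1374912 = 0.06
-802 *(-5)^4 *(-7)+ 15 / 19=66666265 / 19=3508750.79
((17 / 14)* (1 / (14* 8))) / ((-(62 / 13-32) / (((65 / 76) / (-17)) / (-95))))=169 / 801523968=0.00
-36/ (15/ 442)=-5304/ 5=-1060.80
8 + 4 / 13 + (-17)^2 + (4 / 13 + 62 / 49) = 190387 / 637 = 298.88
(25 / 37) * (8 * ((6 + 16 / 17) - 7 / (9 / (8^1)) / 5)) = 30.79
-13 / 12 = -1.08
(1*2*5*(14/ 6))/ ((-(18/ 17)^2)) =-10115/ 486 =-20.81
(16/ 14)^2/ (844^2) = 4/ 2181529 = 0.00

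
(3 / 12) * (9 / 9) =1 / 4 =0.25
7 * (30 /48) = 35 /8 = 4.38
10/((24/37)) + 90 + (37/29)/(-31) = 1136791/10788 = 105.38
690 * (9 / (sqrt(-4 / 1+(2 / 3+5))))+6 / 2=3+1242 * sqrt(15)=4813.25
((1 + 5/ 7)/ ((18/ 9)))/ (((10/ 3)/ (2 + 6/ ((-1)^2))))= 72/ 35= 2.06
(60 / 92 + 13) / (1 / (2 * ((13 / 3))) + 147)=8164 / 87975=0.09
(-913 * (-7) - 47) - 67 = 6277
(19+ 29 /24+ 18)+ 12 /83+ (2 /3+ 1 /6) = 78059 /1992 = 39.19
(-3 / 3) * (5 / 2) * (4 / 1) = -10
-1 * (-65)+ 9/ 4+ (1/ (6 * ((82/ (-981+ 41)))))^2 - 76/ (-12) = 4673869/ 60516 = 77.23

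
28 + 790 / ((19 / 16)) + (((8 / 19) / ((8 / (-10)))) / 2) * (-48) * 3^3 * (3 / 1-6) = -6268 / 19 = -329.89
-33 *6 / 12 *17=-561 / 2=-280.50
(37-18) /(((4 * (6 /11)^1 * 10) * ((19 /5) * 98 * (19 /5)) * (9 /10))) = 275 /402192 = 0.00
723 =723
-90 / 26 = -3.46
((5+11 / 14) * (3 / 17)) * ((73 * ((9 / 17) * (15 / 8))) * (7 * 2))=2394765 / 2312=1035.80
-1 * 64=-64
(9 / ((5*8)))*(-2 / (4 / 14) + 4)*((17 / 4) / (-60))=153 / 3200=0.05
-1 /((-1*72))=1 /72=0.01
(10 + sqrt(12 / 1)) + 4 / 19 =2 * sqrt(3) + 194 / 19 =13.67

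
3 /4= 0.75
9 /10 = 0.90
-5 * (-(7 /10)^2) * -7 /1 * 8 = -686 /5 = -137.20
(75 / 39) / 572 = 25 / 7436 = 0.00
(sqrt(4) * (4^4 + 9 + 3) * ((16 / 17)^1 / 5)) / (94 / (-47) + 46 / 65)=-27872 / 357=-78.07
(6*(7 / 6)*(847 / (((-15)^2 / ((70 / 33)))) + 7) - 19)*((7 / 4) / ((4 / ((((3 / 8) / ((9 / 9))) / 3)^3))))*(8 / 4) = 20293 / 138240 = 0.15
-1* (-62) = 62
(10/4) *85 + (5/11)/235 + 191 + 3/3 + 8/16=209386/517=405.00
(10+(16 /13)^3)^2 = 679436356 /4826809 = 140.76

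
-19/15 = -1.27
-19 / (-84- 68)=1 / 8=0.12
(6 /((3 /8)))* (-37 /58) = -296 /29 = -10.21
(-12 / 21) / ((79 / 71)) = -284 / 553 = -0.51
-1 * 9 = -9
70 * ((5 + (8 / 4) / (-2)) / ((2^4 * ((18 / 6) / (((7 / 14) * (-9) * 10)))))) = -262.50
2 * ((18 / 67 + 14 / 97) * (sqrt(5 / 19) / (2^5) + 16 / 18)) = 671 * sqrt(95) / 493924 + 42944 / 58491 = 0.75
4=4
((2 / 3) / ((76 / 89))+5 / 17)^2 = 4338889 / 3755844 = 1.16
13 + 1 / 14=183 / 14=13.07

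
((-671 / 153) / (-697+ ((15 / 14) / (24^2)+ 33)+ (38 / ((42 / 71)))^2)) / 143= -382592 / 43195148581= -0.00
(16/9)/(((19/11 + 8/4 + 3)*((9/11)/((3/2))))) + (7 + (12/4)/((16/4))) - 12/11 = 314003/43956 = 7.14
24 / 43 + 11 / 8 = 665 / 344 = 1.93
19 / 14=1.36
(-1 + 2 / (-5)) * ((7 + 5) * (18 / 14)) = -108 / 5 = -21.60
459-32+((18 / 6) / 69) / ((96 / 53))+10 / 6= 946549 / 2208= 428.69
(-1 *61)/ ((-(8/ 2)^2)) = 61/ 16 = 3.81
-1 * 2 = -2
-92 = -92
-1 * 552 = -552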